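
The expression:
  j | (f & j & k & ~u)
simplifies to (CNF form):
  j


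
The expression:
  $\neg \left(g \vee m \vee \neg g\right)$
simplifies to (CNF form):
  $\text{False}$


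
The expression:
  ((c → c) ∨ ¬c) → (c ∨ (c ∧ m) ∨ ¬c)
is always true.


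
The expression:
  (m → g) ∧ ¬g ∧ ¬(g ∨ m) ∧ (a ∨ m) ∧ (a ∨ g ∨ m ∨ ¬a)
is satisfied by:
  {a: True, g: False, m: False}


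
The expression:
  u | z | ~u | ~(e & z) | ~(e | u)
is always true.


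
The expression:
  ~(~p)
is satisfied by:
  {p: True}


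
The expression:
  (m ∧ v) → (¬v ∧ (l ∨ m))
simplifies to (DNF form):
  ¬m ∨ ¬v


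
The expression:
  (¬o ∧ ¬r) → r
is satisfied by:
  {r: True, o: True}
  {r: True, o: False}
  {o: True, r: False}


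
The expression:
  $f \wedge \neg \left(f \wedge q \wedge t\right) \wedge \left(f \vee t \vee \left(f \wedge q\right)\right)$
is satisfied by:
  {f: True, t: False, q: False}
  {q: True, f: True, t: False}
  {t: True, f: True, q: False}


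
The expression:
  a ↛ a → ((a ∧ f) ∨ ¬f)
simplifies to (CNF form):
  True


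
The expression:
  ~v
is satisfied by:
  {v: False}


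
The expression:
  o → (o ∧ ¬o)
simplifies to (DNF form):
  ¬o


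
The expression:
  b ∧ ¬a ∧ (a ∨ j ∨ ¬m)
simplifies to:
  b ∧ ¬a ∧ (j ∨ ¬m)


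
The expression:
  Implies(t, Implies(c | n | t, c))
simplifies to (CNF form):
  c | ~t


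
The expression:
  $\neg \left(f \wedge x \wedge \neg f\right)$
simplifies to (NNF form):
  $\text{True}$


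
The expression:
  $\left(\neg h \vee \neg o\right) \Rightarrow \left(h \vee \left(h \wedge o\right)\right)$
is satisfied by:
  {h: True}


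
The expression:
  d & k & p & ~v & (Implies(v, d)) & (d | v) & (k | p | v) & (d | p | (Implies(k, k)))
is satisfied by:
  {p: True, d: True, k: True, v: False}


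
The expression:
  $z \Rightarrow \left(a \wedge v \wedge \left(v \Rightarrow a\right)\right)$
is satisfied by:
  {v: True, a: True, z: False}
  {v: True, a: False, z: False}
  {a: True, v: False, z: False}
  {v: False, a: False, z: False}
  {z: True, v: True, a: True}


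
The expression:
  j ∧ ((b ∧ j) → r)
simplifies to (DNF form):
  (j ∧ r) ∨ (j ∧ ¬b)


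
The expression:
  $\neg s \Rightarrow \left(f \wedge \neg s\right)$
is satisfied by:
  {s: True, f: True}
  {s: True, f: False}
  {f: True, s: False}


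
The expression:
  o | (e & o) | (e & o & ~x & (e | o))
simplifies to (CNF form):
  o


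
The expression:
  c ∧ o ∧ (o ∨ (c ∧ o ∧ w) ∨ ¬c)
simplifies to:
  c ∧ o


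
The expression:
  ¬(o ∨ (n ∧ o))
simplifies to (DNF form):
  ¬o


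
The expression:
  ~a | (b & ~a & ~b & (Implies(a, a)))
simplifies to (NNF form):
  ~a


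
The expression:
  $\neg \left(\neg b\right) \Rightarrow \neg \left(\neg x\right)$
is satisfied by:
  {x: True, b: False}
  {b: False, x: False}
  {b: True, x: True}


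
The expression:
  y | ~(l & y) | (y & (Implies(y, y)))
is always true.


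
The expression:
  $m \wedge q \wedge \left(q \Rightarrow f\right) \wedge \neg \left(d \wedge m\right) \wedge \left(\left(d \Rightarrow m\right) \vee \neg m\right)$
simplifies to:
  $f \wedge m \wedge q \wedge \neg d$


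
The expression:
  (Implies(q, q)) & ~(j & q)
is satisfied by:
  {q: False, j: False}
  {j: True, q: False}
  {q: True, j: False}


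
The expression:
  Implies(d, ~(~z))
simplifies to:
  z | ~d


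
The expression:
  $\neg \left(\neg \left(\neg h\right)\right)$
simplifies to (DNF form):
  $\neg h$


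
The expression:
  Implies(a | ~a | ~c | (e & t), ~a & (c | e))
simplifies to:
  ~a & (c | e)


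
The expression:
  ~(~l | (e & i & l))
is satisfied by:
  {l: True, e: False, i: False}
  {i: True, l: True, e: False}
  {e: True, l: True, i: False}


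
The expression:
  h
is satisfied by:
  {h: True}


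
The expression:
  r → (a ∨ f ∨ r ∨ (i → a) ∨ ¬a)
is always true.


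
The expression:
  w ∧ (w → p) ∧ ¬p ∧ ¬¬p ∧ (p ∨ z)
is never true.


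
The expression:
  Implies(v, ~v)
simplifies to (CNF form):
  ~v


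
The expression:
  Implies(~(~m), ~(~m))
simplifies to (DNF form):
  True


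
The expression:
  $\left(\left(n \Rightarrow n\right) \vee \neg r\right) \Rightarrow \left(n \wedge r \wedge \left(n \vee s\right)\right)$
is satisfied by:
  {r: True, n: True}


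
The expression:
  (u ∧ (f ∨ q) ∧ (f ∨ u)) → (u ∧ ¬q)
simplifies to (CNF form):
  ¬q ∨ ¬u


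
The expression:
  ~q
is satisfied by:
  {q: False}


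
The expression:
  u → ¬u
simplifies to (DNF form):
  ¬u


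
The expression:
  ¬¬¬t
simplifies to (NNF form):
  ¬t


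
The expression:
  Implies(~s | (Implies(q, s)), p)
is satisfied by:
  {p: True}


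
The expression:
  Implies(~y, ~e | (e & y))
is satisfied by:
  {y: True, e: False}
  {e: False, y: False}
  {e: True, y: True}


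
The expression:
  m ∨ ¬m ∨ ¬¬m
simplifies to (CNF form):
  True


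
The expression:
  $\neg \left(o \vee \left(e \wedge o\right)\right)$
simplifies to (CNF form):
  $\neg o$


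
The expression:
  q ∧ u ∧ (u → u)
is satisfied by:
  {u: True, q: True}


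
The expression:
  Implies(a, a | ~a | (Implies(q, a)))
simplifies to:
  True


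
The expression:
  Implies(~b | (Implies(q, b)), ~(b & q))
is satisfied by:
  {q: False, b: False}
  {b: True, q: False}
  {q: True, b: False}


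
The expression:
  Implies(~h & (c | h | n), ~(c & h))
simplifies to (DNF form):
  True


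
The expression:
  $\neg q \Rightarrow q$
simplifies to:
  $q$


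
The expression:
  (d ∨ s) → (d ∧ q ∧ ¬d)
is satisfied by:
  {d: False, s: False}


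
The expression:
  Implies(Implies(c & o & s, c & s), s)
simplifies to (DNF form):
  s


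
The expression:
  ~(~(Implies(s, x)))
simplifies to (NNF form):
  x | ~s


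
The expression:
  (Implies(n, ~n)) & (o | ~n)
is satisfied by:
  {n: False}


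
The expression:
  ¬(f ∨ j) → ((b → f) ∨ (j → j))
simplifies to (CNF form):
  True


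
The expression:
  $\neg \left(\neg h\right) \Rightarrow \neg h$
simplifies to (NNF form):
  $\neg h$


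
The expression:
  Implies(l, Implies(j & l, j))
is always true.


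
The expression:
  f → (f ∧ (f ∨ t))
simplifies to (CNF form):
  True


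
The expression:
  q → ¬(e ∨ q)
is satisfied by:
  {q: False}


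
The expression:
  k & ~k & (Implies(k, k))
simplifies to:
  False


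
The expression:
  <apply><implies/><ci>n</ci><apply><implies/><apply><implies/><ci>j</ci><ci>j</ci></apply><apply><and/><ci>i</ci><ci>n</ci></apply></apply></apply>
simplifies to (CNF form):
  <apply><or/><ci>i</ci><apply><not/><ci>n</ci></apply></apply>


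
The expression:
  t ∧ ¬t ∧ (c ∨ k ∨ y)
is never true.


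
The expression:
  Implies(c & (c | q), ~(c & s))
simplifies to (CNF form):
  ~c | ~s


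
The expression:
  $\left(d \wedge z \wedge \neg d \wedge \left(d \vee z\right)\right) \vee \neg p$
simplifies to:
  $\neg p$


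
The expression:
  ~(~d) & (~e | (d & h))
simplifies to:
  d & (h | ~e)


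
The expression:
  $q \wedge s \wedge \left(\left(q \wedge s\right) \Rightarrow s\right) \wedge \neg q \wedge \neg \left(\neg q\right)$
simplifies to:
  $\text{False}$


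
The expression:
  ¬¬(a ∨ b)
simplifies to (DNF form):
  a ∨ b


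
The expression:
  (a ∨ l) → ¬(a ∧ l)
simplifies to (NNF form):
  ¬a ∨ ¬l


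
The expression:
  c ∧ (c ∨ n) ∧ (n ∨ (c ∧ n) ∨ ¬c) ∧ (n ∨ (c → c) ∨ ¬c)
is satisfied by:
  {c: True, n: True}


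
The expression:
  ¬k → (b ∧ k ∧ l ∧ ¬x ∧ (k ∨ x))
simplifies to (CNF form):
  k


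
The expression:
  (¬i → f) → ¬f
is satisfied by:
  {f: False}


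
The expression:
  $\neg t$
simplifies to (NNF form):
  $\neg t$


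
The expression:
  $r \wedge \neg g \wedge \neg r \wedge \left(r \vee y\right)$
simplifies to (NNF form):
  $\text{False}$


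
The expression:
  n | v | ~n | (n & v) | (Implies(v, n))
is always true.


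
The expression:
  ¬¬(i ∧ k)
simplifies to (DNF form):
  i ∧ k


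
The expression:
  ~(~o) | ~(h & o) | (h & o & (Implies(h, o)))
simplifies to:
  True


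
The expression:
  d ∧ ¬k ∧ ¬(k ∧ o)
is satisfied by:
  {d: True, k: False}


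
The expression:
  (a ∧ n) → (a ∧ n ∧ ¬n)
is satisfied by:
  {n: False, a: False}
  {a: True, n: False}
  {n: True, a: False}


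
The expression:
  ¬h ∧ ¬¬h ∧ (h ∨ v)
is never true.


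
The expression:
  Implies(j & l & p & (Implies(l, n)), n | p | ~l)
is always true.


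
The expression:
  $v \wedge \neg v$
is never true.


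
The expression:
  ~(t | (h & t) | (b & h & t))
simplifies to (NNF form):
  ~t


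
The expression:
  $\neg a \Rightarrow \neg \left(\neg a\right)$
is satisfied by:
  {a: True}


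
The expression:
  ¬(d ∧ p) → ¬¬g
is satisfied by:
  {g: True, p: True, d: True}
  {g: True, p: True, d: False}
  {g: True, d: True, p: False}
  {g: True, d: False, p: False}
  {p: True, d: True, g: False}


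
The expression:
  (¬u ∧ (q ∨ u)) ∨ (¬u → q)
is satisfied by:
  {q: True, u: True}
  {q: True, u: False}
  {u: True, q: False}


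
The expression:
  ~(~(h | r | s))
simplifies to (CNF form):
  h | r | s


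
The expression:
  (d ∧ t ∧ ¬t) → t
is always true.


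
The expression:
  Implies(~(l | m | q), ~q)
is always true.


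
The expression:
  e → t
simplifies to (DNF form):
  t ∨ ¬e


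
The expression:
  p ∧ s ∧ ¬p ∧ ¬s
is never true.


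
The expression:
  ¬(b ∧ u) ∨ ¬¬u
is always true.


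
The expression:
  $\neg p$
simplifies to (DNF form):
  $\neg p$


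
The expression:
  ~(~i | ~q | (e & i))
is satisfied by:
  {i: True, q: True, e: False}


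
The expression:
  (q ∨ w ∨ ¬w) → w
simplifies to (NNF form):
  w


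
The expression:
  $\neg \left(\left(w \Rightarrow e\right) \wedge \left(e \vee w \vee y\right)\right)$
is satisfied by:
  {w: True, e: False, y: False}
  {e: False, y: False, w: False}
  {y: True, w: True, e: False}


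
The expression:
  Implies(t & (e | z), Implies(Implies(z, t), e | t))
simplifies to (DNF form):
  True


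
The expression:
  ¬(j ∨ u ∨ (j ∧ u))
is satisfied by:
  {u: False, j: False}


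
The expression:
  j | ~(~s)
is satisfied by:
  {s: True, j: True}
  {s: True, j: False}
  {j: True, s: False}


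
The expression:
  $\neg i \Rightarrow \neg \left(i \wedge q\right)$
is always true.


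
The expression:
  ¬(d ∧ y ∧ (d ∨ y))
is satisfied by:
  {d: False, y: False}
  {y: True, d: False}
  {d: True, y: False}


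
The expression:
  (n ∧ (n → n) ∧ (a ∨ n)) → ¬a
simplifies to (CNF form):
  ¬a ∨ ¬n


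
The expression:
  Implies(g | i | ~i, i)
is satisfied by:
  {i: True}


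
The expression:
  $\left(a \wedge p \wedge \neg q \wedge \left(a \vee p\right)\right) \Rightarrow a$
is always true.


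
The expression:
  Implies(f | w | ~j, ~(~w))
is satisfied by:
  {w: True, j: True, f: False}
  {w: True, j: False, f: False}
  {f: True, w: True, j: True}
  {f: True, w: True, j: False}
  {j: True, f: False, w: False}


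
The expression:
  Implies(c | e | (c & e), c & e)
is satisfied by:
  {e: False, c: False}
  {c: True, e: True}


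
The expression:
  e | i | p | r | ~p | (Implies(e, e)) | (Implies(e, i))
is always true.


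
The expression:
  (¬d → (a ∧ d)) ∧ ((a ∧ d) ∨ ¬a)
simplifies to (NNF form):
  d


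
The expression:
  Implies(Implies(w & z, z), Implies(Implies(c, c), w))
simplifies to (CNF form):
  w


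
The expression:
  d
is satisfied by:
  {d: True}


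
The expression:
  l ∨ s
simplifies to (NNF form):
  l ∨ s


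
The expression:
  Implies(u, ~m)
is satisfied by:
  {u: False, m: False}
  {m: True, u: False}
  {u: True, m: False}


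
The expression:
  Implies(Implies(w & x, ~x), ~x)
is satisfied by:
  {w: True, x: False}
  {x: False, w: False}
  {x: True, w: True}


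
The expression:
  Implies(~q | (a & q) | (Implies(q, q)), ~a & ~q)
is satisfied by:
  {q: False, a: False}


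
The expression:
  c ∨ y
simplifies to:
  c ∨ y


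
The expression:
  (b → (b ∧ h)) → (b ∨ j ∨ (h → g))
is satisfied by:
  {b: True, g: True, j: True, h: False}
  {b: True, g: True, j: False, h: False}
  {b: True, j: True, g: False, h: False}
  {b: True, j: False, g: False, h: False}
  {g: True, j: True, b: False, h: False}
  {g: True, j: False, b: False, h: False}
  {j: True, b: False, g: False, h: False}
  {j: False, b: False, g: False, h: False}
  {h: True, b: True, g: True, j: True}
  {h: True, b: True, g: True, j: False}
  {h: True, b: True, j: True, g: False}
  {h: True, b: True, j: False, g: False}
  {h: True, g: True, j: True, b: False}
  {h: True, g: True, j: False, b: False}
  {h: True, j: True, g: False, b: False}


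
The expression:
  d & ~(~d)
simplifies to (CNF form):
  d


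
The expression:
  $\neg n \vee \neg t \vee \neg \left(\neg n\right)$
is always true.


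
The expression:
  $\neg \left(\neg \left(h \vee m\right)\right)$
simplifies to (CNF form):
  $h \vee m$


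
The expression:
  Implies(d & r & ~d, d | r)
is always true.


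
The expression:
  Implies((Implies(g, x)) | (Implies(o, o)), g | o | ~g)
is always true.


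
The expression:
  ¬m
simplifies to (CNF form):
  ¬m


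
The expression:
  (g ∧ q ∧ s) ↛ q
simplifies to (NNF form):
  False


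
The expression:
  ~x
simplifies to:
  ~x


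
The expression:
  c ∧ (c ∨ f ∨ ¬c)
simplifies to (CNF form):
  c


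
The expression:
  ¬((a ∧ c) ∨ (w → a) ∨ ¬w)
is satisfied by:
  {w: True, a: False}


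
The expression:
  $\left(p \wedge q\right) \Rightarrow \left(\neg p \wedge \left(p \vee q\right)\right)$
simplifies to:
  $\neg p \vee \neg q$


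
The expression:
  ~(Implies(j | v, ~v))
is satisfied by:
  {v: True}


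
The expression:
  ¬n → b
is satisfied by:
  {n: True, b: True}
  {n: True, b: False}
  {b: True, n: False}


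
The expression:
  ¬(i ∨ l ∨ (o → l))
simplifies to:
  o ∧ ¬i ∧ ¬l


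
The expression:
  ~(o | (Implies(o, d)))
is never true.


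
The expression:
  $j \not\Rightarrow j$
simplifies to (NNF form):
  $\text{False}$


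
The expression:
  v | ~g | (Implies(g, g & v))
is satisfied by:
  {v: True, g: False}
  {g: False, v: False}
  {g: True, v: True}


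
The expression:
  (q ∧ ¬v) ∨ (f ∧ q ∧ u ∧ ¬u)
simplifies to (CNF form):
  q ∧ ¬v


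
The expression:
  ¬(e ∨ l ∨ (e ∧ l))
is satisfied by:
  {e: False, l: False}


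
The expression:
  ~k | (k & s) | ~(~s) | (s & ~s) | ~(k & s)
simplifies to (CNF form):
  True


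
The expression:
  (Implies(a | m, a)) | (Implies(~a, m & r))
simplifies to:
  a | r | ~m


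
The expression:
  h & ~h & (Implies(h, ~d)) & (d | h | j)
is never true.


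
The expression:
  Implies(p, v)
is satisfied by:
  {v: True, p: False}
  {p: False, v: False}
  {p: True, v: True}


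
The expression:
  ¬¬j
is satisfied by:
  {j: True}


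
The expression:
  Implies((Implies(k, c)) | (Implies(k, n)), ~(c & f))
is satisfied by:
  {c: False, f: False}
  {f: True, c: False}
  {c: True, f: False}


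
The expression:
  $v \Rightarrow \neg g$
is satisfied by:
  {g: False, v: False}
  {v: True, g: False}
  {g: True, v: False}


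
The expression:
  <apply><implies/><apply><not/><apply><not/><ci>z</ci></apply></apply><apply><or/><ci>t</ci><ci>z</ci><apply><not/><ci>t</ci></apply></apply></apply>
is always true.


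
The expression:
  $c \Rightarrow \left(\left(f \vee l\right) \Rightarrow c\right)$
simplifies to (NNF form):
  $\text{True}$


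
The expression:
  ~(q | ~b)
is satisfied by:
  {b: True, q: False}


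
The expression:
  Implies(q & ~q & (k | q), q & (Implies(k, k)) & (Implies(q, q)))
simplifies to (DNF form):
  True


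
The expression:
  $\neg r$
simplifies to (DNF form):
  $\neg r$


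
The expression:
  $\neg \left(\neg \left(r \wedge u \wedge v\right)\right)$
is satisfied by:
  {r: True, u: True, v: True}


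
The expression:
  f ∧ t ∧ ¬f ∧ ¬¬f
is never true.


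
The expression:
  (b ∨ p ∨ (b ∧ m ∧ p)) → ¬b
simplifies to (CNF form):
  ¬b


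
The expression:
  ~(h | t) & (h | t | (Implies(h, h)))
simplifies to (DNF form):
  ~h & ~t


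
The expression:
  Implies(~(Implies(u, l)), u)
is always true.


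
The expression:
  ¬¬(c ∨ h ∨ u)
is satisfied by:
  {u: True, c: True, h: True}
  {u: True, c: True, h: False}
  {u: True, h: True, c: False}
  {u: True, h: False, c: False}
  {c: True, h: True, u: False}
  {c: True, h: False, u: False}
  {h: True, c: False, u: False}


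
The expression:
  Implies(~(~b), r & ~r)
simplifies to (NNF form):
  ~b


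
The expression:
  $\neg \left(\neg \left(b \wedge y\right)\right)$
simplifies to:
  $b \wedge y$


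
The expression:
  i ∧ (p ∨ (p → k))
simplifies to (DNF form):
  i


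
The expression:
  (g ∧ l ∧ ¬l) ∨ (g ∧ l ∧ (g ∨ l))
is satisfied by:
  {g: True, l: True}


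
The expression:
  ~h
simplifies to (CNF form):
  ~h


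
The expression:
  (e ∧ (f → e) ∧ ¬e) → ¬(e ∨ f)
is always true.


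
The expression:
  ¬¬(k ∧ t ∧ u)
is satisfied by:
  {t: True, u: True, k: True}


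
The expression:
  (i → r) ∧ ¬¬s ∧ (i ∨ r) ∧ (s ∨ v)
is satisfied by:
  {r: True, s: True}


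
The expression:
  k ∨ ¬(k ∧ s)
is always true.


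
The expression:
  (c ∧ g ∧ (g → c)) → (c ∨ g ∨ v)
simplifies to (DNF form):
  True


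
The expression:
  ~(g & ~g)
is always true.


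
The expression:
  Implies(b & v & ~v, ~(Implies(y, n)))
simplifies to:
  True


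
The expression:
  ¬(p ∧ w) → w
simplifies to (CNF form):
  w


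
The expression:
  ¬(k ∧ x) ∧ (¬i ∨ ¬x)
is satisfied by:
  {i: False, x: False, k: False}
  {k: True, i: False, x: False}
  {i: True, k: False, x: False}
  {k: True, i: True, x: False}
  {x: True, k: False, i: False}


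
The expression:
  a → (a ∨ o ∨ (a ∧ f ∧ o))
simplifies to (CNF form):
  True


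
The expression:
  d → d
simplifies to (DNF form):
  True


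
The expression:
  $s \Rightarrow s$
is always true.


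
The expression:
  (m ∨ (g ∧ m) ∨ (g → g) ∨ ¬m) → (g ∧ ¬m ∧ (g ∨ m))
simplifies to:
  g ∧ ¬m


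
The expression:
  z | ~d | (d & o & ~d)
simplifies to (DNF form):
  z | ~d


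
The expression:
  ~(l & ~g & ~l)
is always true.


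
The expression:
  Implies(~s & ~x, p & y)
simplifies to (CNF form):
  (p | s | x) & (s | x | y)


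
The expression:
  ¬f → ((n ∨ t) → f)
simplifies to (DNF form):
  f ∨ (¬n ∧ ¬t)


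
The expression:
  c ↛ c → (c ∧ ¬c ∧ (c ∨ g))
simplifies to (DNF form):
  True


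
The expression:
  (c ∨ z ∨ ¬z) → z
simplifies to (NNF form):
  z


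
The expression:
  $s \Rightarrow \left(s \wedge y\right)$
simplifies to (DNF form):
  $y \vee \neg s$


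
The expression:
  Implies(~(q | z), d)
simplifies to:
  d | q | z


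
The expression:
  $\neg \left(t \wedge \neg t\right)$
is always true.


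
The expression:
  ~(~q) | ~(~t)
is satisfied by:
  {t: True, q: True}
  {t: True, q: False}
  {q: True, t: False}


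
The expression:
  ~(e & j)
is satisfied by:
  {e: False, j: False}
  {j: True, e: False}
  {e: True, j: False}


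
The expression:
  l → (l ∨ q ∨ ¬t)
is always true.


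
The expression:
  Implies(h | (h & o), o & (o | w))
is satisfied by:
  {o: True, h: False}
  {h: False, o: False}
  {h: True, o: True}


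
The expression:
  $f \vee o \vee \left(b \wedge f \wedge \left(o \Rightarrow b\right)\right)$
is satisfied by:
  {o: True, f: True}
  {o: True, f: False}
  {f: True, o: False}


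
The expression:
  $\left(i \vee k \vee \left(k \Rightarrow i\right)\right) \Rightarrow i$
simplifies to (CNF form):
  $i$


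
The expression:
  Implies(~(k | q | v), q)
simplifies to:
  k | q | v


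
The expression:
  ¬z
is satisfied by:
  {z: False}


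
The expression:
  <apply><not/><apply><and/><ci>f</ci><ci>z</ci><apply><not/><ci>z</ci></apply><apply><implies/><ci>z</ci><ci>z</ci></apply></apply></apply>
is always true.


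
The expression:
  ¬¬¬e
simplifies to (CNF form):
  ¬e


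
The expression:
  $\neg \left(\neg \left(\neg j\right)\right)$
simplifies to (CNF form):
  $\neg j$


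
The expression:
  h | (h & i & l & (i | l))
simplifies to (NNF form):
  h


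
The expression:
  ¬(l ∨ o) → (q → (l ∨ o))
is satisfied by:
  {o: True, l: True, q: False}
  {o: True, l: False, q: False}
  {l: True, o: False, q: False}
  {o: False, l: False, q: False}
  {q: True, o: True, l: True}
  {q: True, o: True, l: False}
  {q: True, l: True, o: False}


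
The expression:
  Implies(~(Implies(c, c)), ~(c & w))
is always true.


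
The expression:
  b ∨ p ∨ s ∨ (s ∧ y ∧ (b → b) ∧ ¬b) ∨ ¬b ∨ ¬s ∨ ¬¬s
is always true.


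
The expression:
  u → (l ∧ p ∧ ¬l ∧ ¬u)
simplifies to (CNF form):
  ¬u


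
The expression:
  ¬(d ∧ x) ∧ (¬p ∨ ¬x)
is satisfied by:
  {d: False, x: False, p: False}
  {p: True, d: False, x: False}
  {d: True, p: False, x: False}
  {p: True, d: True, x: False}
  {x: True, p: False, d: False}


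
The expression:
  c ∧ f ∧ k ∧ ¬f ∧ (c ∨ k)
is never true.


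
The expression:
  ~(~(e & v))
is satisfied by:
  {e: True, v: True}


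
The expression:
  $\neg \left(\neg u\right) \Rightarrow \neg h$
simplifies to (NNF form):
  $\neg h \vee \neg u$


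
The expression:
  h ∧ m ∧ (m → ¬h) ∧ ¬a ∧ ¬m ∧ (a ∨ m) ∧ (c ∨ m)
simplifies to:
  False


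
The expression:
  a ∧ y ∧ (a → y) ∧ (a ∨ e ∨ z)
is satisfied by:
  {a: True, y: True}


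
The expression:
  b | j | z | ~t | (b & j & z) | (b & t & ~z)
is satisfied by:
  {b: True, z: True, j: True, t: False}
  {b: True, z: True, j: False, t: False}
  {b: True, j: True, t: False, z: False}
  {b: True, j: False, t: False, z: False}
  {z: True, j: True, t: False, b: False}
  {z: True, j: False, t: False, b: False}
  {j: True, z: False, t: False, b: False}
  {j: False, z: False, t: False, b: False}
  {b: True, z: True, t: True, j: True}
  {b: True, z: True, t: True, j: False}
  {b: True, t: True, j: True, z: False}
  {b: True, t: True, j: False, z: False}
  {t: True, z: True, j: True, b: False}
  {t: True, z: True, j: False, b: False}
  {t: True, j: True, z: False, b: False}


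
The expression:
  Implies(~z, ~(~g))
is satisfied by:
  {z: True, g: True}
  {z: True, g: False}
  {g: True, z: False}


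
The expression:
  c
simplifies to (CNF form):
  c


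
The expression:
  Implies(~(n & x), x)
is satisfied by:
  {x: True}


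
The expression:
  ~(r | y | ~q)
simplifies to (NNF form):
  q & ~r & ~y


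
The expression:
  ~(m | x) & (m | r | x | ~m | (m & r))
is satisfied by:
  {x: False, m: False}


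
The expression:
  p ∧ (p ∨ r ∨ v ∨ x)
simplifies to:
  p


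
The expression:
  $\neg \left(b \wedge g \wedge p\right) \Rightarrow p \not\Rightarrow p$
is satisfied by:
  {p: True, b: True, g: True}


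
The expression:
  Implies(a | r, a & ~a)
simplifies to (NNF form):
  ~a & ~r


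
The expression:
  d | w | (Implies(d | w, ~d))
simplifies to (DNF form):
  True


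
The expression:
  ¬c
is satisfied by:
  {c: False}


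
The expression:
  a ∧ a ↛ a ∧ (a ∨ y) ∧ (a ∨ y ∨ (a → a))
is never true.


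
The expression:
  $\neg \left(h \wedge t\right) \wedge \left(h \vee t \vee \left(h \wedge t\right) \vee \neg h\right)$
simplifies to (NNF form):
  $\neg h \vee \neg t$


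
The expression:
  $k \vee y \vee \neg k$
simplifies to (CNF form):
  $\text{True}$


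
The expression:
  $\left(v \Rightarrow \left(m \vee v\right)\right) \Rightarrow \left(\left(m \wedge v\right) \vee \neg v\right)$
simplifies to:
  $m \vee \neg v$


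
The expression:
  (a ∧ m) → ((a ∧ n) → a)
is always true.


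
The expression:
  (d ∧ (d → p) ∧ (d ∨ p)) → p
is always true.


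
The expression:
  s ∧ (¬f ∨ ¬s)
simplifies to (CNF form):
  s ∧ ¬f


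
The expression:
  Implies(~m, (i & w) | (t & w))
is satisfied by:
  {m: True, w: True, i: True, t: True}
  {m: True, w: True, i: True, t: False}
  {m: True, w: True, t: True, i: False}
  {m: True, w: True, t: False, i: False}
  {m: True, i: True, t: True, w: False}
  {m: True, i: True, t: False, w: False}
  {m: True, i: False, t: True, w: False}
  {m: True, i: False, t: False, w: False}
  {w: True, i: True, t: True, m: False}
  {w: True, i: True, t: False, m: False}
  {w: True, t: True, i: False, m: False}


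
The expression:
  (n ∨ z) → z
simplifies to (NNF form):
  z ∨ ¬n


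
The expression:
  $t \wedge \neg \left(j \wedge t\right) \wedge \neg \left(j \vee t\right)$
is never true.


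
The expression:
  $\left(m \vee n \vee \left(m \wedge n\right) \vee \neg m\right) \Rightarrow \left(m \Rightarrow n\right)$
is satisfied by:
  {n: True, m: False}
  {m: False, n: False}
  {m: True, n: True}


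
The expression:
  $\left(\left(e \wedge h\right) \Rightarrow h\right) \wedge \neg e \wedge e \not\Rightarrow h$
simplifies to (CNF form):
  $\text{False}$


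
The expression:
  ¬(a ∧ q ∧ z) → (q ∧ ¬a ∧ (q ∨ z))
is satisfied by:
  {z: True, q: True, a: False}
  {q: True, a: False, z: False}
  {a: True, z: True, q: True}


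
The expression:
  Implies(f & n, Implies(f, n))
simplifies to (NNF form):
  True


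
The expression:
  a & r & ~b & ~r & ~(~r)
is never true.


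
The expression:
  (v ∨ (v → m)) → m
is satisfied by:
  {m: True}


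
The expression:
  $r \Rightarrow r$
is always true.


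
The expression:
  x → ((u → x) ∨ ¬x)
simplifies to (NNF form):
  True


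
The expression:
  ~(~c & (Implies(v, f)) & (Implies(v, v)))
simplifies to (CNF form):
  (c | v) & (c | ~f)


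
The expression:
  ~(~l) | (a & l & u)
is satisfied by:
  {l: True}


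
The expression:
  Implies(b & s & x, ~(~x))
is always true.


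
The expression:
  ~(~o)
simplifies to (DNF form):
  o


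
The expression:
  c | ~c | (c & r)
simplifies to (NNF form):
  True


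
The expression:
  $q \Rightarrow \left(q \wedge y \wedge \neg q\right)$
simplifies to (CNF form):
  $\neg q$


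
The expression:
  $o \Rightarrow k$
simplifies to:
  $k \vee \neg o$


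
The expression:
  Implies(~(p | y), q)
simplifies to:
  p | q | y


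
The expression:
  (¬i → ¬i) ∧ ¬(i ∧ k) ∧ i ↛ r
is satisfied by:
  {i: True, r: False, k: False}


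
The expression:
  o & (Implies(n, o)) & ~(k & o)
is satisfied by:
  {o: True, k: False}


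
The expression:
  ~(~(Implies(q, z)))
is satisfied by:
  {z: True, q: False}
  {q: False, z: False}
  {q: True, z: True}


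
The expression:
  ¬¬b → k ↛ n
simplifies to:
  (k ∧ ¬n) ∨ ¬b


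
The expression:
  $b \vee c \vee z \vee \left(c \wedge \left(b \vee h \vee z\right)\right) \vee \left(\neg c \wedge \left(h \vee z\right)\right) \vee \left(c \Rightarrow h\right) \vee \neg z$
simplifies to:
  $\text{True}$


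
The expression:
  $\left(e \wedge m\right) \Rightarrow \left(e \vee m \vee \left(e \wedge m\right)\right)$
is always true.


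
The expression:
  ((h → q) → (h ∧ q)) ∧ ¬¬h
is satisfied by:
  {h: True}


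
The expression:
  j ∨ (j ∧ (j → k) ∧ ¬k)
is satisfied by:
  {j: True}


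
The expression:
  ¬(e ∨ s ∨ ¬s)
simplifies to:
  False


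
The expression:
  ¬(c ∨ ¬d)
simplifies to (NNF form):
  d ∧ ¬c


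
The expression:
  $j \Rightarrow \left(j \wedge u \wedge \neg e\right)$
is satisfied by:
  {u: True, j: False, e: False}
  {u: False, j: False, e: False}
  {e: True, u: True, j: False}
  {e: True, u: False, j: False}
  {j: True, u: True, e: False}


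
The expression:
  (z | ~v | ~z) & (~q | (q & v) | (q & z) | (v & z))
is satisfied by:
  {z: True, v: True, q: False}
  {z: True, v: False, q: False}
  {v: True, z: False, q: False}
  {z: False, v: False, q: False}
  {q: True, z: True, v: True}
  {q: True, z: True, v: False}
  {q: True, v: True, z: False}


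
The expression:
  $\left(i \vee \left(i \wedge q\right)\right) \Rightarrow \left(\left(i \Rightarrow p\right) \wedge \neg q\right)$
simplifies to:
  $\left(p \wedge \neg q\right) \vee \neg i$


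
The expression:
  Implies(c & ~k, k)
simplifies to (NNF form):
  k | ~c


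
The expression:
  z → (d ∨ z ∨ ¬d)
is always true.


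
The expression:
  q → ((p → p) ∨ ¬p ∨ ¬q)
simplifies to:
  True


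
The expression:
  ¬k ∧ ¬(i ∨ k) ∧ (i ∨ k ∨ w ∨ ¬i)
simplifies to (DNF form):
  ¬i ∧ ¬k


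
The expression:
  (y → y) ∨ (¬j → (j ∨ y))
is always true.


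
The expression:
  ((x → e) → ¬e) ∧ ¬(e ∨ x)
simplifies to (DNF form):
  ¬e ∧ ¬x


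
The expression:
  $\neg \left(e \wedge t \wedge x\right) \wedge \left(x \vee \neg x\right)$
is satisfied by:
  {e: False, t: False, x: False}
  {x: True, e: False, t: False}
  {t: True, e: False, x: False}
  {x: True, t: True, e: False}
  {e: True, x: False, t: False}
  {x: True, e: True, t: False}
  {t: True, e: True, x: False}


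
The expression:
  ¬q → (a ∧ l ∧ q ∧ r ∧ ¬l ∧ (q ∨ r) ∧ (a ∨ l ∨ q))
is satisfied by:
  {q: True}


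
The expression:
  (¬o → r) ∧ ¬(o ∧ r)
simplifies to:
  (o ∧ ¬r) ∨ (r ∧ ¬o)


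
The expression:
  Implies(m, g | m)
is always true.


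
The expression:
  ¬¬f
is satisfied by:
  {f: True}


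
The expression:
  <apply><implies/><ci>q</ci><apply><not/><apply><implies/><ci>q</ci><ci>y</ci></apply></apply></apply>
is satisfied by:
  {q: False, y: False}
  {y: True, q: False}
  {q: True, y: False}


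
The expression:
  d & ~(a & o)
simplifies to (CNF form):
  d & (~a | ~o)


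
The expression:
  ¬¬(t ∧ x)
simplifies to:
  t ∧ x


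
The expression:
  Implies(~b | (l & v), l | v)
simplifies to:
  b | l | v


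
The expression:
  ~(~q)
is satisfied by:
  {q: True}


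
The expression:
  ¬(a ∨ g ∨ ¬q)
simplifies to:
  q ∧ ¬a ∧ ¬g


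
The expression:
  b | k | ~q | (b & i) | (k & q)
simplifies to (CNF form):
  b | k | ~q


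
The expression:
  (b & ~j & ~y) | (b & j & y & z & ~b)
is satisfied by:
  {b: True, y: False, j: False}


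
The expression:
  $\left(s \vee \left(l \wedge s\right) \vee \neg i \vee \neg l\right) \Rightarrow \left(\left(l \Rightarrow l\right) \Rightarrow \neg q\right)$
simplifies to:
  $\left(i \wedge l \wedge \neg s\right) \vee \neg q$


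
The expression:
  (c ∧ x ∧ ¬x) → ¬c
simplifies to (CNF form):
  True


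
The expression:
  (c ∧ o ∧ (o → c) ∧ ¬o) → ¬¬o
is always true.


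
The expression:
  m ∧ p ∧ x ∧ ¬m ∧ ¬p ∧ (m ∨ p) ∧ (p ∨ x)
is never true.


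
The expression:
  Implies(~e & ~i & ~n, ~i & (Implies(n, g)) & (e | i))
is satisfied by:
  {i: True, n: True, e: True}
  {i: True, n: True, e: False}
  {i: True, e: True, n: False}
  {i: True, e: False, n: False}
  {n: True, e: True, i: False}
  {n: True, e: False, i: False}
  {e: True, n: False, i: False}


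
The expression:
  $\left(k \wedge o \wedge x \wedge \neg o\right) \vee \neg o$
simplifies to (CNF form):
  $\neg o$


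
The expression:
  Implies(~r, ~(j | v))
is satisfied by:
  {r: True, j: False, v: False}
  {r: True, v: True, j: False}
  {r: True, j: True, v: False}
  {r: True, v: True, j: True}
  {v: False, j: False, r: False}


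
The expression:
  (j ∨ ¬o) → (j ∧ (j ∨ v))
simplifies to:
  j ∨ o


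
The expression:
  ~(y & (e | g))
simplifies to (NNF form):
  ~y | (~e & ~g)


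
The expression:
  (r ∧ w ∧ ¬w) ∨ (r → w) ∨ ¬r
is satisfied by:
  {w: True, r: False}
  {r: False, w: False}
  {r: True, w: True}


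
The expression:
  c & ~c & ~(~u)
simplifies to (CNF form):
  False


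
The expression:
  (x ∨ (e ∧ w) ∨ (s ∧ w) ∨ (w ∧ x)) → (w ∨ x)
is always true.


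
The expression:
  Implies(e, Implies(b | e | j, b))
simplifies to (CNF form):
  b | ~e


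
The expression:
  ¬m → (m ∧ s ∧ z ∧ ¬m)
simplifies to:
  m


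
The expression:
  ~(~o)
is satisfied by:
  {o: True}


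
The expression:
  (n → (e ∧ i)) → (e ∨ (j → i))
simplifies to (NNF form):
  e ∨ i ∨ n ∨ ¬j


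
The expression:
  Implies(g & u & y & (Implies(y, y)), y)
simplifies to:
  True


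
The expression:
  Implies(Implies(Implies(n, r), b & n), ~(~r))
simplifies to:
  r | ~n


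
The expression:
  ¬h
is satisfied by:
  {h: False}


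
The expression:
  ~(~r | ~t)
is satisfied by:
  {t: True, r: True}


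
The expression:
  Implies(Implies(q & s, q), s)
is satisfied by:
  {s: True}


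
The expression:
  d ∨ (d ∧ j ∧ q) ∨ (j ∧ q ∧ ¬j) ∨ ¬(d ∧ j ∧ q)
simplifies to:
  True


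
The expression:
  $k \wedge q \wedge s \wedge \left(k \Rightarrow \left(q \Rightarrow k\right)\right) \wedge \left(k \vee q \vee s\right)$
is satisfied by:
  {s: True, q: True, k: True}


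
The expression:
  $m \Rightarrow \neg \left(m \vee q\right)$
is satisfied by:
  {m: False}


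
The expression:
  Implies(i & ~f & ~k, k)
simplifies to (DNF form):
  f | k | ~i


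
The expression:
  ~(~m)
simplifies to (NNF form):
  m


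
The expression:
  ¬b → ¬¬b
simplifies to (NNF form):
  b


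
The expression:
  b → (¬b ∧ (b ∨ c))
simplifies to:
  ¬b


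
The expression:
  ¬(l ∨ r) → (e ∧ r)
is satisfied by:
  {r: True, l: True}
  {r: True, l: False}
  {l: True, r: False}


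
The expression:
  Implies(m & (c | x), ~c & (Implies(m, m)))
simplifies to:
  ~c | ~m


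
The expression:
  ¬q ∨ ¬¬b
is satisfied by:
  {b: True, q: False}
  {q: False, b: False}
  {q: True, b: True}


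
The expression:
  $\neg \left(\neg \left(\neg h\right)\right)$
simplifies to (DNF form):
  $\neg h$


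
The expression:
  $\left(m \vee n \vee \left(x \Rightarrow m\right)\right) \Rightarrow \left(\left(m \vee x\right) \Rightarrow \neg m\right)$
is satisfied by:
  {m: False}


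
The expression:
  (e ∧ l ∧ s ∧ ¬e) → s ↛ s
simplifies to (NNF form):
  True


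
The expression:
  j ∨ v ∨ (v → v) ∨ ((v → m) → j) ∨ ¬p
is always true.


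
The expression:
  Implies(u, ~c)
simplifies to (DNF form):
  ~c | ~u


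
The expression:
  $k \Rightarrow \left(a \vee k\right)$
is always true.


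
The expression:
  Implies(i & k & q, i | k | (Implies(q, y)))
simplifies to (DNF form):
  True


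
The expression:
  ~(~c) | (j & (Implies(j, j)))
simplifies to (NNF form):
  c | j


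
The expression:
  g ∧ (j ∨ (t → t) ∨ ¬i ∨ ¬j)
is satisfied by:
  {g: True}


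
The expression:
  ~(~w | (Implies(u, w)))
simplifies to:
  False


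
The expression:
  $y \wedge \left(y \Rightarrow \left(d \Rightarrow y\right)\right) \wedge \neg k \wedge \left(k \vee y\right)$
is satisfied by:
  {y: True, k: False}


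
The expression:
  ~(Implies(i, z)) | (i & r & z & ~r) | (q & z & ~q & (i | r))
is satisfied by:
  {i: True, z: False}


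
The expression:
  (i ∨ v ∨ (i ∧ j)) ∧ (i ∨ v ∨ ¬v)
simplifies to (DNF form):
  i ∨ v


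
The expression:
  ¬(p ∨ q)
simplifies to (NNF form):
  ¬p ∧ ¬q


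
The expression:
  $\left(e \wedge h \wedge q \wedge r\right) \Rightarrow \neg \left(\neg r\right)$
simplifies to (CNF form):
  $\text{True}$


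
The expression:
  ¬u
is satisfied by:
  {u: False}


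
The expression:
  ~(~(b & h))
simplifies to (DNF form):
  b & h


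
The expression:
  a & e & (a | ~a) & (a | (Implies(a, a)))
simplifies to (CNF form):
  a & e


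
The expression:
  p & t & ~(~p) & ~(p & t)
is never true.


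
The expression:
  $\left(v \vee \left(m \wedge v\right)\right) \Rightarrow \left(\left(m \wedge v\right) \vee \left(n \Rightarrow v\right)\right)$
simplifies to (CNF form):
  $\text{True}$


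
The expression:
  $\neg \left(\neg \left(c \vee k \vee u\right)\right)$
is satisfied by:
  {k: True, c: True, u: True}
  {k: True, c: True, u: False}
  {k: True, u: True, c: False}
  {k: True, u: False, c: False}
  {c: True, u: True, k: False}
  {c: True, u: False, k: False}
  {u: True, c: False, k: False}


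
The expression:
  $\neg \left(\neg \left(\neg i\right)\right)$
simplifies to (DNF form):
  $\neg i$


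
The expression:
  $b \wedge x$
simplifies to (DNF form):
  $b \wedge x$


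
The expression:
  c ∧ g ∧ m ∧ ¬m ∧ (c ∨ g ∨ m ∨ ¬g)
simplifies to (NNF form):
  False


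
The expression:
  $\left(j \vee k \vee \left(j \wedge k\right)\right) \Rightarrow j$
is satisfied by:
  {j: True, k: False}
  {k: False, j: False}
  {k: True, j: True}


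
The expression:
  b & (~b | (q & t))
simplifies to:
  b & q & t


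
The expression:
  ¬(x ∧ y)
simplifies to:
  ¬x ∨ ¬y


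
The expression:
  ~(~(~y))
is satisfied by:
  {y: False}


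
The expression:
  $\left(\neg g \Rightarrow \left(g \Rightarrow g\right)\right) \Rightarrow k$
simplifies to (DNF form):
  $k$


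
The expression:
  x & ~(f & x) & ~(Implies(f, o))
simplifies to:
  False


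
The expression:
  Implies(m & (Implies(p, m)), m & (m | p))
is always true.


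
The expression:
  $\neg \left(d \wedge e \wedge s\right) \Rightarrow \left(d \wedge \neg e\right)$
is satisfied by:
  {s: True, d: True, e: False}
  {d: True, e: False, s: False}
  {s: True, e: True, d: True}


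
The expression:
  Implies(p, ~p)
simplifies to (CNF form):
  ~p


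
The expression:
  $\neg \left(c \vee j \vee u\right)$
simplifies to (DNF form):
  $\neg c \wedge \neg j \wedge \neg u$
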